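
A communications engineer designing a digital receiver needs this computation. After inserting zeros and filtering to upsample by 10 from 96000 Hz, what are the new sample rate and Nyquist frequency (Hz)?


Step 1 — output sample rate after interpolation by L:
fs_out = L * fs_in = 10 * 96000 = 960000 Hz

Step 2 — Nyquist frequency of the output stream:
f_Nyq = fs_out / 2 = 960000 / 2 = 480000.0 Hz

fs_out = 960000 Hz; f_Nyquist = 480000.0 Hz


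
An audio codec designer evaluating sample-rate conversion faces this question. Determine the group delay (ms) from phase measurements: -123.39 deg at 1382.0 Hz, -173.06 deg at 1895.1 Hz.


Group delay from phase difference:
tau = -d(phi)/d(omega)
d(phi) = -49.67 deg = -0.866905 rad
d(omega) = 2*pi*(1895.1 - 1382.0) = 3223.9024 rad/s
tau = -(-0.866905) / 3223.9024
    = 0.2689 ms

0.2689 ms


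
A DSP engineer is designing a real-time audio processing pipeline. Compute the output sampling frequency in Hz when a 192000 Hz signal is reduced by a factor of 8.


Decimation reduces the sample rate:
fs_out = fs_in / M
       = 192000 / 8
       = 24000.0 Hz

24000.0 Hz


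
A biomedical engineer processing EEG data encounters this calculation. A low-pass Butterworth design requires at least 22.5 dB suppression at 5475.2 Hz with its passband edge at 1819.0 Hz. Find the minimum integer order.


Butterworth filter order formula:
n = log10(10^(A/10) - 1) / (2 * log10(f_stop/f_pass))
10^(22.5/10) - 1 = 176.8279
f_stop/f_pass = 5475.2 / 1819.0 = 3.01
n = 2.3482 -> ceil = 3

3


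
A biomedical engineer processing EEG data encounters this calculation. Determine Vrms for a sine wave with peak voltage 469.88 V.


RMS voltage for a sinusoidal waveform:
V_rms = V_peak / sqrt(2)
      = 469.88 / 1.414214
      = 332.255 V

332.255 V


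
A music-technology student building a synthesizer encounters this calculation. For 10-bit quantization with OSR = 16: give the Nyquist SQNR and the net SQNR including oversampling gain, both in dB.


Step 1 — baseline SQNR at Nyquist:
SQNR_base = 6.02*N + 1.76
          = 6.02*10 + 1.76
          = 61.96 dB

Step 2 — oversampling processing gain:
G = 10*log10(OSR) = 10*log10(16) = 12.04 dB

Step 3 — total:
SQNR_total = 61.96 + 12.04 = 74.0 dB

Base SQNR = 61.96 dB; oversampled SQNR = 74.0 dB


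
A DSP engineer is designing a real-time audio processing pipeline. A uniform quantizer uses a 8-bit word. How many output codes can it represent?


Number of quantization levels = 2^N
= 2^8
= 256

256


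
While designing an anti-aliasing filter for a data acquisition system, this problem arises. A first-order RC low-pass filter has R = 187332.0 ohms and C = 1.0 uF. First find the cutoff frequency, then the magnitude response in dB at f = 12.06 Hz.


Step 1 — cutoff frequency:
fc = 1 / (2*pi*R*C)
C = 1.0 uF = 1e-06 F
fc = 1 / (2*pi*187332.0*1e-06)
   = 0.849588 Hz

Step 2 — magnitude at f = 12.06 Hz:
|H(f)| = 1 / sqrt(1 + (f/fc)^2)
f/fc = 12.06 / 0.849588 = 14.195116
|H| = 1 / sqrt(1 + 201.501318) = 0.0702726
|H|_dB = 20*log10(0.0702726) = -23.06 dB

fc = 0.849588 Hz; |H(12.06 Hz)| = -23.06 dB


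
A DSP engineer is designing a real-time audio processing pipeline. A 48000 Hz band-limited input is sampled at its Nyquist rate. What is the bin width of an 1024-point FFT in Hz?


Step 1 — Nyquist sampling rate:
fs = 2 * fmax = 2 * 48000 = 96000 Hz

Step 2 — DFT bin spacing:
df = fs / N = 96000 / 1024 = 93.75 Hz

93.75 Hz


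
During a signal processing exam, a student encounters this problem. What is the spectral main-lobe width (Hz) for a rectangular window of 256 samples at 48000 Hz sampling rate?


Main lobe width for a rectangular window:
Width = 2 * fs / N
      = 2 * 48000 / 256
      = 96000 / 256
      = 375.0 Hz

375.0 Hz


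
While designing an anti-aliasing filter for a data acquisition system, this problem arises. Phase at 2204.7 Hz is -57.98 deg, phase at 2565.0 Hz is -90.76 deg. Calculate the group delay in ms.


Group delay from phase difference:
tau = -d(phi)/d(omega)
d(phi) = -32.78 deg = -0.572119 rad
d(omega) = 2*pi*(2565.0 - 2204.7) = 2263.8317 rad/s
tau = -(-0.572119) / 2263.8317
    = 0.2527 ms

0.2527 ms


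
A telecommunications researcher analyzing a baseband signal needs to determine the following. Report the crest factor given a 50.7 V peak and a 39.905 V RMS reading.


Crest factor is the ratio of peak to RMS:
CF = V_peak / V_rms
   = 50.7 / 39.905
   = 1.2705

1.2705


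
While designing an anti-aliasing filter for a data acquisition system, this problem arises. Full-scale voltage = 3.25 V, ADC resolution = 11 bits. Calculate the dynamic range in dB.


Dynamic range from full-scale to LSB:
V_min = V_max / 2^bits = 3.25 / 2^11
DR = 20 * log10(V_max / V_min)
   = 20 * log10(2^11)
   = 20 * 11 * log10(2)
   = 66.23 dB

66.23 dB


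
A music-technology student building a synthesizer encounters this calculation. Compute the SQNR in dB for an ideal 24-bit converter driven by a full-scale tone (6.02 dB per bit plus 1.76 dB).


Theoretical SNR for a full-scale sinusoid:
SNR = 6.02 * N + 1.76
    = 6.02 * 24 + 1.76
    = 144.48 + 1.76
    = 146.24 dB

146.24 dB


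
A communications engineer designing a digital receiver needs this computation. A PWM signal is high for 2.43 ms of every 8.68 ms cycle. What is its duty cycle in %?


Duty cycle as a percentage:
DC = (t_on / T) * 100
   = (2.43 / 8.68) * 100
   = 0.279954 * 100
   = 28.0 %

28.0 %


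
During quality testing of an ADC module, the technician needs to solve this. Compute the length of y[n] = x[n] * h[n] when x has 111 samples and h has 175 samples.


Linear convolution output length:
L = N + M - 1
  = 111 + 175 - 1
  = 285 samples

285


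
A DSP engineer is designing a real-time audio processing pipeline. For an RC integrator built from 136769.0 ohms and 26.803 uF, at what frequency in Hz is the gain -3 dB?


Cutoff frequency of a first-order RC filter:
fc = 1 / (2 * pi * R * C)
C = 26.803 uF = 2.6803e-05 F
fc = 1 / (2 * pi * 136769.0 * 2.6803e-05)
   = 1 / 23.033023265155
   = 0.043416 Hz

0.043416 Hz


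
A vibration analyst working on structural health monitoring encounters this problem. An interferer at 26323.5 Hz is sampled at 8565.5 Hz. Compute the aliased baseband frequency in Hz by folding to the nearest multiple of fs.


Compute the nearest integer multiple of fs to the signal:
n = round(26323.5 / 8565.5) = 3
f_alias = |26323.5 - 3 * 8565.5|
        = |26323.5 - 25696.5|
        = 627.0 Hz

627.0


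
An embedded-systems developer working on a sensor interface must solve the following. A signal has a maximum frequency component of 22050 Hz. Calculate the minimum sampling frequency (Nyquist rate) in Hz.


The Nyquist rate is twice the maximum frequency component.
fs_min = 2 * fmax
      = 2 * 22050
      = 44100 Hz

44100


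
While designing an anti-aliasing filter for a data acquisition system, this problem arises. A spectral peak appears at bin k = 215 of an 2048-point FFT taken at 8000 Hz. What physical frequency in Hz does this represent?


Frequency of DFT bin k:
f_k = k * fs / N
    = 215 * 8000 / 2048
    = 1720000 / 2048
    = 839.844 Hz

839.844 Hz


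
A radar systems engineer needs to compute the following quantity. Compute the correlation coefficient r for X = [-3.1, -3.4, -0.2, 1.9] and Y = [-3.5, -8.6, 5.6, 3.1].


Pearson correlation coefficient (population):
r = cov(X,Y) / (std(X) * std(Y))
Mean X = -1.2, Mean Y = -0.85
Cov(X,Y) = 10.195
Std(X) = 2.182888, Std(Y) = 5.574271
r = 0.8379

0.8379


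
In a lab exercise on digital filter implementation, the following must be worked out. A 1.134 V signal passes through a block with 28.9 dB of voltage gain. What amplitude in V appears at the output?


Output voltage from dB gain:
V_out = V_in * 10^(gain_dB / 20)
      = 1.134 * 10^(28.9 / 20)
      = 1.134 * 27.861212
      = 31.5946 V

31.5946 V


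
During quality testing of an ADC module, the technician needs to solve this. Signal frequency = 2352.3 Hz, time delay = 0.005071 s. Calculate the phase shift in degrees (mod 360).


Phase shift from frequency and time delay:
phi = 360 * f * t_delay
    = 360 * 2352.3 * 0.005071
    = 4294.26 degrees
    mod 360 = 334.26 degrees

334.26 degrees


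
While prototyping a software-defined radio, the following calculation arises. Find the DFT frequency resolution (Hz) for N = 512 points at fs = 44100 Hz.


DFT frequency resolution:
df = fs / N
   = 44100 / 512
   = 86.1328 Hz

86.1328 Hz


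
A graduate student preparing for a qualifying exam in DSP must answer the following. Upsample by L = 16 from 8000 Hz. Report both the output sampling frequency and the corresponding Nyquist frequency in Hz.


Step 1 — output sample rate after interpolation by L:
fs_out = L * fs_in = 16 * 8000 = 128000 Hz

Step 2 — Nyquist frequency of the output stream:
f_Nyq = fs_out / 2 = 128000 / 2 = 64000.0 Hz

fs_out = 128000 Hz; f_Nyquist = 64000.0 Hz


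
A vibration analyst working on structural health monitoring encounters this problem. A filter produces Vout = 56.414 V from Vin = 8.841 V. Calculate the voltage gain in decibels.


Voltage gain in dB:
G = 20 * log10(Vout / Vin)
  = 20 * log10(56.414 / 8.841)
  = 20 * log10(6.380952)
  = 20 * 0.804886
  = 16.1 dB

16.1 dB


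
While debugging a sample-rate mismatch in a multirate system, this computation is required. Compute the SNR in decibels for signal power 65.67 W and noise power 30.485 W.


SNR in decibels:
SNR = 10 * log10(Ps / Pn)
    = 10 * log10(65.67 / 30.485)
    = 10 * log10(2.1542)
    = 10 * 0.3333
    = 3.33 dB

3.33 dB


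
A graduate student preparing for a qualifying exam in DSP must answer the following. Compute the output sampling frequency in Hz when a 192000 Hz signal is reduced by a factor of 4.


Decimation reduces the sample rate:
fs_out = fs_in / M
       = 192000 / 4
       = 48000.0 Hz

48000.0 Hz


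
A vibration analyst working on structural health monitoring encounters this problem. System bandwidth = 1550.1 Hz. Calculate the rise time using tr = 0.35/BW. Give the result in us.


Rise time from bandwidth relationship:
tr = 0.35 / BW
   = 0.35 / 1550.1
   = 0.0002257918844 s
   = 225.7919 us

225.7919 us


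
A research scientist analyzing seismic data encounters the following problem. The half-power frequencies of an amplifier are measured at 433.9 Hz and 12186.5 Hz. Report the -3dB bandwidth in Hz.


Bandwidth is the difference of -3dB frequencies:
BW = f_high - f_low
   = 12186.5 - 433.9
   = 11752.6 Hz

11752.6 Hz


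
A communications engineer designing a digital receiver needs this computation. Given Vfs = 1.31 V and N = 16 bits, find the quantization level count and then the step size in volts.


Step 1 — number of quantization levels:
L = 2^N = 2^16 = 65536

Step 2 — LSB step size:
delta = Vfs / L
      = 1.31 / 65536
      = 1.999e-05 V

Levels = 65536; step size = 1.999e-05 V


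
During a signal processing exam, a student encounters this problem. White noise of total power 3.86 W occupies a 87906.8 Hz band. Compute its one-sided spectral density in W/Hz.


Power spectral density:
PSD = P / BW
    = 3.86 / 87906.8
    = 4.391e-05 W/Hz

4.391e-05 W/Hz


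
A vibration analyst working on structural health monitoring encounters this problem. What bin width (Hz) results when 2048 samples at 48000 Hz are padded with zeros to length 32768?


Frequency resolution after zero-padding:
N_padded = 2048 * 16 = 32768
df = fs / N_padded
   = 48000 / 32768
   = 1.4648 Hz

1.4648 Hz


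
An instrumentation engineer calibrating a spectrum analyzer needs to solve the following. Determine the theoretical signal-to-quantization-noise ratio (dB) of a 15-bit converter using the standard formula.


Theoretical SNR for a full-scale sinusoid:
SNR = 6.02 * N + 1.76
    = 6.02 * 15 + 1.76
    = 90.3 + 1.76
    = 92.06 dB

92.06 dB


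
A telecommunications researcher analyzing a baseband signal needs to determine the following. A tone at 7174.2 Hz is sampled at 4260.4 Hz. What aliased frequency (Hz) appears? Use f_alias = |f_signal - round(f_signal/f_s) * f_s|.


Compute the nearest integer multiple of fs to the signal:
n = round(7174.2 / 4260.4) = 2
f_alias = |7174.2 - 2 * 4260.4|
        = |7174.2 - 8520.8|
        = 1346.6 Hz

1346.6


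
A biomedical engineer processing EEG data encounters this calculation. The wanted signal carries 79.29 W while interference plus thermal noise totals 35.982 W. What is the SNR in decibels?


SNR in decibels:
SNR = 10 * log10(Ps / Pn)
    = 10 * log10(79.29 / 35.982)
    = 10 * log10(2.2036)
    = 10 * 0.3431
    = 3.43 dB

3.43 dB


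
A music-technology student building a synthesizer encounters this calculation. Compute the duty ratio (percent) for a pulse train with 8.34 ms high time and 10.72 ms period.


Duty cycle as a percentage:
DC = (t_on / T) * 100
   = (8.34 / 10.72) * 100
   = 0.777985 * 100
   = 77.8 %

77.8 %


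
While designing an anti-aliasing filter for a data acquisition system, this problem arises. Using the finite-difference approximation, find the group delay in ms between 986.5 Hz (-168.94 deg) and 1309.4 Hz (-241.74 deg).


Group delay from phase difference:
tau = -d(phi)/d(omega)
d(phi) = -72.8 deg = -1.2706 rad
d(omega) = 2*pi*(1309.4 - 986.5) = 2028.8405 rad/s
tau = -(-1.2706) / 2028.8405
    = 0.6263 ms

0.6263 ms


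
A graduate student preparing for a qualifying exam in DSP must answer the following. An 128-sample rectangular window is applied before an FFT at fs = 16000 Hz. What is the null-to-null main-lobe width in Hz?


Main lobe width for a rectangular window:
Width = 2 * fs / N
      = 2 * 16000 / 128
      = 32000 / 128
      = 250.0 Hz

250.0 Hz


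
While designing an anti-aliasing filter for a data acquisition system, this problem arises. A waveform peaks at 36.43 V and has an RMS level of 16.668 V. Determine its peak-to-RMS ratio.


Crest factor is the ratio of peak to RMS:
CF = V_peak / V_rms
   = 36.43 / 16.668
   = 2.1856

2.1856


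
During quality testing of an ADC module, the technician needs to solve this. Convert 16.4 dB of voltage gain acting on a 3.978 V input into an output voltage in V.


Output voltage from dB gain:
V_out = V_in * 10^(gain_dB / 20)
      = 3.978 * 10^(16.4 / 20)
      = 3.978 * 6.606934
      = 26.2824 V

26.2824 V


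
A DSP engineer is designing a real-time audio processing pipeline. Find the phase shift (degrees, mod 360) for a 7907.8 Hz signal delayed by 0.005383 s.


Phase shift from frequency and time delay:
phi = 360 * f * t_delay
    = 360 * 7907.8 * 0.005383
    = 15324.37 degrees
    mod 360 = 204.37 degrees

204.37 degrees


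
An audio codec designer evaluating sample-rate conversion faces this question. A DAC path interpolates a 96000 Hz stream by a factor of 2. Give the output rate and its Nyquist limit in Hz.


Step 1 — output sample rate after interpolation by L:
fs_out = L * fs_in = 2 * 96000 = 192000 Hz

Step 2 — Nyquist frequency of the output stream:
f_Nyq = fs_out / 2 = 192000 / 2 = 96000.0 Hz

fs_out = 192000 Hz; f_Nyquist = 96000.0 Hz


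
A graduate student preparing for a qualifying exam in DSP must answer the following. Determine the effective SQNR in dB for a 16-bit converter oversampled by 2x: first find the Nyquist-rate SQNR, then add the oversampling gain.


Step 1 — baseline SQNR at Nyquist:
SQNR_base = 6.02*N + 1.76
          = 6.02*16 + 1.76
          = 98.08 dB

Step 2 — oversampling processing gain:
G = 10*log10(OSR) = 10*log10(2) = 3.01 dB

Step 3 — total:
SQNR_total = 98.08 + 3.01 = 101.09 dB

Base SQNR = 98.08 dB; oversampled SQNR = 101.09 dB


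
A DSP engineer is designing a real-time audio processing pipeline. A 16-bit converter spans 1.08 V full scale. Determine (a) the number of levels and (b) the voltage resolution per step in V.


Step 1 — number of quantization levels:
L = 2^N = 2^16 = 65536

Step 2 — LSB step size:
delta = Vfs / L
      = 1.08 / 65536
      = 1.648e-05 V

Levels = 65536; step size = 1.648e-05 V


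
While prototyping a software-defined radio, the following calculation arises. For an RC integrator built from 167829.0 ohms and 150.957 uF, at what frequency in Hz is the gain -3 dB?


Cutoff frequency of a first-order RC filter:
fc = 1 / (2 * pi * R * C)
C = 150.957 uF = 0.000150957 F
fc = 1 / (2 * pi * 167829.0 * 0.000150957)
   = 1 / 159.18426321432
   = 0.006282 Hz

0.006282 Hz


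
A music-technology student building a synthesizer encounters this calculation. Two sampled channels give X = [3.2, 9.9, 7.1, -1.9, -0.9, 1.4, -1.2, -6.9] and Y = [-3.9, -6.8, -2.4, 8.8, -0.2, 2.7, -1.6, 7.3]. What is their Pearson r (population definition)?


Pearson correlation coefficient (population):
r = cov(X,Y) / (std(X) * std(Y))
Mean X = 1.3375, Mean Y = 0.4875
Cov(X,Y) = -20.408281
Std(X) = 4.997234, Std(Y) = 5.073568
r = -0.8049

-0.8049


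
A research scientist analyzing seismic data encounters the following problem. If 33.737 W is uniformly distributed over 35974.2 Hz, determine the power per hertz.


Power spectral density:
PSD = P / BW
    = 33.737 / 35974.2
    = 0.00093781 W/Hz

0.00093781 W/Hz


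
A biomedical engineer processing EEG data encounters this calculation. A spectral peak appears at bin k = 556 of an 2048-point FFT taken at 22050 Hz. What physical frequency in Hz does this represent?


Frequency of DFT bin k:
f_k = k * fs / N
    = 556 * 22050 / 2048
    = 12259800 / 2048
    = 5986.23 Hz

5986.23 Hz


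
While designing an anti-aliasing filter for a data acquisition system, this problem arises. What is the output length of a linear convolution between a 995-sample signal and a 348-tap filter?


Linear convolution output length:
L = N + M - 1
  = 995 + 348 - 1
  = 1342 samples

1342


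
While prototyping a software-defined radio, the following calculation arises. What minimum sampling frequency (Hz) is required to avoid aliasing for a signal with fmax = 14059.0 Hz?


The Nyquist rate is twice the maximum frequency component.
fs_min = 2 * fmax
      = 2 * 14059.0
      = 28118.0 Hz

28118.0


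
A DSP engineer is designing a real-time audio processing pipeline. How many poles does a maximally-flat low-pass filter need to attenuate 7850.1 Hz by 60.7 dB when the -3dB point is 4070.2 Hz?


Butterworth filter order formula:
n = log10(10^(A/10) - 1) / (2 * log10(f_stop/f_pass))
10^(60.7/10) - 1 = 1174896.5549
f_stop/f_pass = 7850.1 / 4070.2 = 1.9287
n = 10.6394 -> ceil = 11

11


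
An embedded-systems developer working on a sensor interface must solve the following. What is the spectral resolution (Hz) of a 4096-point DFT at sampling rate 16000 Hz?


DFT frequency resolution:
df = fs / N
   = 16000 / 4096
   = 3.9062 Hz

3.9062 Hz


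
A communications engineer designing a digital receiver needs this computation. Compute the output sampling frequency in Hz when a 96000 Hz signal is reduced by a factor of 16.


Decimation reduces the sample rate:
fs_out = fs_in / M
       = 96000 / 16
       = 6000.0 Hz

6000.0 Hz


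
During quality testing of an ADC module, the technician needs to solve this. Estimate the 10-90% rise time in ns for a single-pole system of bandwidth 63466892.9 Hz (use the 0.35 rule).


Rise time from bandwidth relationship:
tr = 0.35 / BW
   = 0.35 / 63466892.9
   = 5.514686225e-09 s
   = 5.5147 ns

5.5147 ns


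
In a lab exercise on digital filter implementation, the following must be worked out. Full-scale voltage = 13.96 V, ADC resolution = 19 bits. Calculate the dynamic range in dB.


Dynamic range from full-scale to LSB:
V_min = V_max / 2^bits = 13.96 / 2^19
DR = 20 * log10(V_max / V_min)
   = 20 * log10(2^19)
   = 20 * 19 * log10(2)
   = 114.39 dB

114.39 dB


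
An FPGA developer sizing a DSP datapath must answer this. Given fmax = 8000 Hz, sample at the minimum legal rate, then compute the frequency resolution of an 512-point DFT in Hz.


Step 1 — Nyquist sampling rate:
fs = 2 * fmax = 2 * 8000 = 16000 Hz

Step 2 — DFT bin spacing:
df = fs / N = 16000 / 512 = 31.25 Hz

31.25 Hz


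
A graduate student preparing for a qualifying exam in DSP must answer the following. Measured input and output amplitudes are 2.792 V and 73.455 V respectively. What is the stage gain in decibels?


Voltage gain in dB:
G = 20 * log10(Vout / Vin)
  = 20 * log10(73.455 / 2.792)
  = 20 * log10(26.309097)
  = 20 * 1.420106
  = 28.4 dB

28.4 dB


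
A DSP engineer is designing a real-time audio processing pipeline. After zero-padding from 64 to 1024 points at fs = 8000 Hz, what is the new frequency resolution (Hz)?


Frequency resolution after zero-padding:
N_padded = 64 * 16 = 1024
df = fs / N_padded
   = 8000 / 1024
   = 7.8125 Hz

7.8125 Hz


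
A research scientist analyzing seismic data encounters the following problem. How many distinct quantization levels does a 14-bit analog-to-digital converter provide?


Number of quantization levels = 2^N
= 2^14
= 16384

16384


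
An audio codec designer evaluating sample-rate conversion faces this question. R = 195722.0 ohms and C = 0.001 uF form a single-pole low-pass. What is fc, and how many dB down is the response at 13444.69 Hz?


Step 1 — cutoff frequency:
fc = 1 / (2*pi*R*C)
C = 0.001 uF = 1e-09 F
fc = 1 / (2*pi*195722.0*1e-09)
   = 813.168 Hz

Step 2 — magnitude at f = 13444.69 Hz:
|H(f)| = 1 / sqrt(1 + (f/fc)^2)
f/fc = 13444.69 / 813.168 = 16.533718
|H| = 1 / sqrt(1 + 273.363831) = 0.0603721
|H|_dB = 20*log10(0.0603721) = -24.38 dB

fc = 813.168 Hz; |H(13444.69 Hz)| = -24.38 dB


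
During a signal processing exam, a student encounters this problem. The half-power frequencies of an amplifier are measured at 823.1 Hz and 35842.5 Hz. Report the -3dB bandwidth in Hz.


Bandwidth is the difference of -3dB frequencies:
BW = f_high - f_low
   = 35842.5 - 823.1
   = 35019.4 Hz

35019.4 Hz


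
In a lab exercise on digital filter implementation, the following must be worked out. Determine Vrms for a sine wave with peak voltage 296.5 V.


RMS voltage for a sinusoidal waveform:
V_rms = V_peak / sqrt(2)
      = 296.5 / 1.414214
      = 209.657 V

209.657 V


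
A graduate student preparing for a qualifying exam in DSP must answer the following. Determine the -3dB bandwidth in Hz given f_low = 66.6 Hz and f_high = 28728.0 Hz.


Bandwidth is the difference of -3dB frequencies:
BW = f_high - f_low
   = 28728.0 - 66.6
   = 28661.4 Hz

28661.4 Hz


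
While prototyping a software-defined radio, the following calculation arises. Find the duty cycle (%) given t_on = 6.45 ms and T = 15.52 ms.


Duty cycle as a percentage:
DC = (t_on / T) * 100
   = (6.45 / 15.52) * 100
   = 0.415593 * 100
   = 41.56 %

41.56 %


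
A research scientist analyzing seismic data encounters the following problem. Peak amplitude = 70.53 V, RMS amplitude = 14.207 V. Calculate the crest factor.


Crest factor is the ratio of peak to RMS:
CF = V_peak / V_rms
   = 70.53 / 14.207
   = 4.9645

4.9645


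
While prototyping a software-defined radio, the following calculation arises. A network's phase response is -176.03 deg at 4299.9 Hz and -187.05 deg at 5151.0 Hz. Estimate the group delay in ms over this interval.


Group delay from phase difference:
tau = -d(phi)/d(omega)
d(phi) = -11.02 deg = -0.192335 rad
d(omega) = 2*pi*(5151.0 - 4299.9) = 5347.619 rad/s
tau = -(-0.192335) / 5347.619
    = 0.036 ms

0.036 ms


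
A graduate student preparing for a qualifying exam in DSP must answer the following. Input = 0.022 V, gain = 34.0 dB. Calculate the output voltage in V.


Output voltage from dB gain:
V_out = V_in * 10^(gain_dB / 20)
      = 0.022 * 10^(34.0 / 20)
      = 0.022 * 50.118723
      = 1.1026 V

1.1026 V


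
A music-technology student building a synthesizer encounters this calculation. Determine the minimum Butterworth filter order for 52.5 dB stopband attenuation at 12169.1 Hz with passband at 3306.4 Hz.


Butterworth filter order formula:
n = log10(10^(A/10) - 1) / (2 * log10(f_stop/f_pass))
10^(52.5/10) - 1 = 177826.941
f_stop/f_pass = 12169.1 / 3306.4 = 3.6805
n = 4.6386 -> ceil = 5

5


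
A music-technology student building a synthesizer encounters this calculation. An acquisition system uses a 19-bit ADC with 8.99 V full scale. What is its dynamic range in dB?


Dynamic range from full-scale to LSB:
V_min = V_max / 2^bits = 8.99 / 2^19
DR = 20 * log10(V_max / V_min)
   = 20 * log10(2^19)
   = 20 * 19 * log10(2)
   = 114.39 dB

114.39 dB


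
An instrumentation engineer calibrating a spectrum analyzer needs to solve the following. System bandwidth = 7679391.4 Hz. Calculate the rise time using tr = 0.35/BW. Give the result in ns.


Rise time from bandwidth relationship:
tr = 0.35 / BW
   = 0.35 / 7679391.4
   = 4.557652837e-08 s
   = 45.5765 ns

45.5765 ns


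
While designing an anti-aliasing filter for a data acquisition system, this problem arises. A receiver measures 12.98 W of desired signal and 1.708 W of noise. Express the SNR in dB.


SNR in decibels:
SNR = 10 * log10(Ps / Pn)
    = 10 * log10(12.98 / 1.708)
    = 10 * log10(7.5995)
    = 10 * 0.8808
    = 8.81 dB

8.81 dB


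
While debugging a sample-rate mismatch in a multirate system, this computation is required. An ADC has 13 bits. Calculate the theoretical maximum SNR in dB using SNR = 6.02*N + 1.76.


Theoretical SNR for a full-scale sinusoid:
SNR = 6.02 * N + 1.76
    = 6.02 * 13 + 1.76
    = 78.26 + 1.76
    = 80.02 dB

80.02 dB


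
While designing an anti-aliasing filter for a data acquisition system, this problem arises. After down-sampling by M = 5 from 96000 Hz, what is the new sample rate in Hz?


Decimation reduces the sample rate:
fs_out = fs_in / M
       = 96000 / 5
       = 19200.0 Hz

19200.0 Hz


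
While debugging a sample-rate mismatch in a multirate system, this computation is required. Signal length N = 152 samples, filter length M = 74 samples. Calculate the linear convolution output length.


Linear convolution output length:
L = N + M - 1
  = 152 + 74 - 1
  = 225 samples

225


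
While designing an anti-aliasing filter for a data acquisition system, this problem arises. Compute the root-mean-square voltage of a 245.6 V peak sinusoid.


RMS voltage for a sinusoidal waveform:
V_rms = V_peak / sqrt(2)
      = 245.6 / 1.414214
      = 173.665 V

173.665 V


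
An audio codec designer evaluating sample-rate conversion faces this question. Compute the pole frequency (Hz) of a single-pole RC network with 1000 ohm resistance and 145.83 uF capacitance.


Cutoff frequency of a first-order RC filter:
fc = 1 / (2 * pi * R * C)
C = 145.83 uF = 0.00014583 F
fc = 1 / (2 * pi * 1000 * 0.00014583)
   = 1 / 0.916276913346
   = 1.091373 Hz

1.091373 Hz


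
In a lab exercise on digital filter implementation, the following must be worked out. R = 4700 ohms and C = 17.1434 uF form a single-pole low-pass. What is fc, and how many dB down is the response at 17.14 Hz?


Step 1 — cutoff frequency:
fc = 1 / (2*pi*R*C)
C = 17.1434 uF = 1.71434e-05 F
fc = 1 / (2*pi*4700*1.71434e-05)
   = 1.97526 Hz

Step 2 — magnitude at f = 17.14 Hz:
|H(f)| = 1 / sqrt(1 + (f/fc)^2)
f/fc = 17.14 / 1.97526 = 8.677339
|H| = 1 / sqrt(1 + 75.296212) = 0.114485
|H|_dB = 20*log10(0.114485) = -18.83 dB

fc = 1.97526 Hz; |H(17.14 Hz)| = -18.83 dB


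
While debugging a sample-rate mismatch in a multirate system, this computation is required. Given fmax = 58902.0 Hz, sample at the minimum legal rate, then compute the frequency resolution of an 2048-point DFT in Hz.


Step 1 — Nyquist sampling rate:
fs = 2 * fmax = 2 * 58902.0 = 117804.0 Hz

Step 2 — DFT bin spacing:
df = fs / N = 117804.0 / 2048 = 57.5215 Hz

57.5215 Hz


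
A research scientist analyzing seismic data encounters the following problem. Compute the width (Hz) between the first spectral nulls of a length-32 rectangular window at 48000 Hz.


Main lobe width for a rectangular window:
Width = 2 * fs / N
      = 2 * 48000 / 32
      = 96000 / 32
      = 3000.0 Hz

3000.0 Hz


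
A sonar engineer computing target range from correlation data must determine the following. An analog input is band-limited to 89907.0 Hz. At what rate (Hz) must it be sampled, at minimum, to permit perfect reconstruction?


The Nyquist rate is twice the maximum frequency component.
fs_min = 2 * fmax
      = 2 * 89907.0
      = 179814.0 Hz

179814.0


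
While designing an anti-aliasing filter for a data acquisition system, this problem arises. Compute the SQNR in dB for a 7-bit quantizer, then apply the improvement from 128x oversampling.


Step 1 — baseline SQNR at Nyquist:
SQNR_base = 6.02*N + 1.76
          = 6.02*7 + 1.76
          = 43.9 dB

Step 2 — oversampling processing gain:
G = 10*log10(OSR) = 10*log10(128) = 21.07 dB

Step 3 — total:
SQNR_total = 43.9 + 21.07 = 64.97 dB

Base SQNR = 43.9 dB; oversampled SQNR = 64.97 dB


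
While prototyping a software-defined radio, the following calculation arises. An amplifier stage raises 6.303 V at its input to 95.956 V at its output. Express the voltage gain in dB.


Voltage gain in dB:
G = 20 * log10(Vout / Vin)
  = 20 * log10(95.956 / 6.303)
  = 20 * log10(15.223862)
  = 20 * 1.182525
  = 23.65 dB

23.65 dB


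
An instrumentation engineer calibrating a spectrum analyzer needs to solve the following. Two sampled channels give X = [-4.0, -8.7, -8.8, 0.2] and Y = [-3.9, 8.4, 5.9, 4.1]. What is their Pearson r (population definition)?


Pearson correlation coefficient (population):
r = cov(X,Y) / (std(X) * std(Y))
Mean X = -5.325, Mean Y = 3.625
Cov(X,Y) = -7.841875
Std(X) = 3.733212, Std(Y) = 4.605092
r = -0.4561

-0.4561


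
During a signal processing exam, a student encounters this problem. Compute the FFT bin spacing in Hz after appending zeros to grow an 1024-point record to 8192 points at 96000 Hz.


Frequency resolution after zero-padding:
N_padded = 1024 * 8 = 8192
df = fs / N_padded
   = 96000 / 8192
   = 11.7188 Hz

11.7188 Hz


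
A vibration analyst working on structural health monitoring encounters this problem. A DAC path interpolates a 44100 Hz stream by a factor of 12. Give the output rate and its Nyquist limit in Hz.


Step 1 — output sample rate after interpolation by L:
fs_out = L * fs_in = 12 * 44100 = 529200 Hz

Step 2 — Nyquist frequency of the output stream:
f_Nyq = fs_out / 2 = 529200 / 2 = 264600.0 Hz

fs_out = 529200 Hz; f_Nyquist = 264600.0 Hz


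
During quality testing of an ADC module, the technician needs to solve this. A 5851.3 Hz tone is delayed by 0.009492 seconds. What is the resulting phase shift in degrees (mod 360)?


Phase shift from frequency and time delay:
phi = 360 * f * t_delay
    = 360 * 5851.3 * 0.009492
    = 19994.59 degrees
    mod 360 = 194.59 degrees

194.59 degrees


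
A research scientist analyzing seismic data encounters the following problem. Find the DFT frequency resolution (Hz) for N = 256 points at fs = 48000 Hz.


DFT frequency resolution:
df = fs / N
   = 48000 / 256
   = 187.5 Hz

187.5 Hz


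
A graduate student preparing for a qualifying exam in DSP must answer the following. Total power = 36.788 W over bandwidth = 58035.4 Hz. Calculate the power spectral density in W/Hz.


Power spectral density:
PSD = P / BW
    = 36.788 / 58035.4
    = 0.00063389 W/Hz

0.00063389 W/Hz


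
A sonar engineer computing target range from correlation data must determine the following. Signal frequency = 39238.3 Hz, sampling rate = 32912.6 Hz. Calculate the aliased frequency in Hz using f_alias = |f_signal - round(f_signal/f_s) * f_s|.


Compute the nearest integer multiple of fs to the signal:
n = round(39238.3 / 32912.6) = 1
f_alias = |39238.3 - 1 * 32912.6|
        = |39238.3 - 32912.6|
        = 6325.7 Hz

6325.7


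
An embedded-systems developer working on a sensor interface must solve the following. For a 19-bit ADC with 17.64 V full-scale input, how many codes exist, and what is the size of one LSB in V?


Step 1 — number of quantization levels:
L = 2^N = 2^19 = 524288

Step 2 — LSB step size:
delta = Vfs / L
      = 17.64 / 524288
      = 3.365e-05 V

Levels = 524288; step size = 3.365e-05 V


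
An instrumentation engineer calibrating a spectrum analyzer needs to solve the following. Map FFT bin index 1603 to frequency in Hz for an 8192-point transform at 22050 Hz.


Frequency of DFT bin k:
f_k = k * fs / N
    = 1603 * 22050 / 8192
    = 35346150 / 8192
    = 4314.716 Hz

4314.716 Hz


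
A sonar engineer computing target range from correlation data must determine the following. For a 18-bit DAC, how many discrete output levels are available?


Number of quantization levels = 2^N
= 2^18
= 262144

262144


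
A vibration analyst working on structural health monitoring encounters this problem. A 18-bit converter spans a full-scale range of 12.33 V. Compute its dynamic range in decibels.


Dynamic range from full-scale to LSB:
V_min = V_max / 2^bits = 12.33 / 2^18
DR = 20 * log10(V_max / V_min)
   = 20 * log10(2^18)
   = 20 * 18 * log10(2)
   = 108.37 dB

108.37 dB


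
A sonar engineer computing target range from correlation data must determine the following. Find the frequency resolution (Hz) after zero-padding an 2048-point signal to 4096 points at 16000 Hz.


Frequency resolution after zero-padding:
N_padded = 2048 * 2 = 4096
df = fs / N_padded
   = 16000 / 4096
   = 3.9062 Hz

3.9062 Hz


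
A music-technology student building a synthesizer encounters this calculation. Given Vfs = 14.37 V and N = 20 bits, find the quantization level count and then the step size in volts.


Step 1 — number of quantization levels:
L = 2^N = 2^20 = 1048576

Step 2 — LSB step size:
delta = Vfs / L
      = 14.37 / 1048576
      = 1.37e-05 V

Levels = 1048576; step size = 1.37e-05 V


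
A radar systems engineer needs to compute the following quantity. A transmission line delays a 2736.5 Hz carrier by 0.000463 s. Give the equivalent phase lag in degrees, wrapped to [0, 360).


Phase shift from frequency and time delay:
phi = 360 * f * t_delay
    = 360 * 2736.5 * 0.000463
    = 456.12 degrees
    mod 360 = 96.12 degrees

96.12 degrees


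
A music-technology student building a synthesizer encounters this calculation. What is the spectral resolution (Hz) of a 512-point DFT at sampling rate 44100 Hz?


DFT frequency resolution:
df = fs / N
   = 44100 / 512
   = 86.1328 Hz

86.1328 Hz


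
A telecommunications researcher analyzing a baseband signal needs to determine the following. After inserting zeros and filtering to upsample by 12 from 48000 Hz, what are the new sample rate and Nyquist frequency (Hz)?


Step 1 — output sample rate after interpolation by L:
fs_out = L * fs_in = 12 * 48000 = 576000 Hz

Step 2 — Nyquist frequency of the output stream:
f_Nyq = fs_out / 2 = 576000 / 2 = 288000.0 Hz

fs_out = 576000 Hz; f_Nyquist = 288000.0 Hz


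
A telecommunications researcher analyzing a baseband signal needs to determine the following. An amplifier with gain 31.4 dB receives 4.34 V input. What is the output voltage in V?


Output voltage from dB gain:
V_out = V_in * 10^(gain_dB / 20)
      = 4.34 * 10^(31.4 / 20)
      = 4.34 * 37.153523
      = 161.2463 V

161.2463 V


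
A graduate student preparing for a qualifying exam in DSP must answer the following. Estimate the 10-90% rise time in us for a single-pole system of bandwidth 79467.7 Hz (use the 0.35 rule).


Rise time from bandwidth relationship:
tr = 0.35 / BW
   = 0.35 / 79467.7
   = 4.404305145e-06 s
   = 4.4043 us

4.4043 us


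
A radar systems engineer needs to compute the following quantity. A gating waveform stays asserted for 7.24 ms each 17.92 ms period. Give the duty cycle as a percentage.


Duty cycle as a percentage:
DC = (t_on / T) * 100
   = (7.24 / 17.92) * 100
   = 0.404018 * 100
   = 40.4 %

40.4 %


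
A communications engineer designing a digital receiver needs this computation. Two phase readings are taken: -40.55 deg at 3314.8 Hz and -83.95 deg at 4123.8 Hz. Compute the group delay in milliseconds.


Group delay from phase difference:
tau = -d(phi)/d(omega)
d(phi) = -43.4 deg = -0.757473 rad
d(omega) = 2*pi*(4123.8 - 3314.8) = 5083.0969 rad/s
tau = -(-0.757473) / 5083.0969
    = 0.149 ms

0.149 ms


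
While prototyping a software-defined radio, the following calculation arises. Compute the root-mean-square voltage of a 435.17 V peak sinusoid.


RMS voltage for a sinusoidal waveform:
V_rms = V_peak / sqrt(2)
      = 435.17 / 1.414214
      = 307.712 V

307.712 V


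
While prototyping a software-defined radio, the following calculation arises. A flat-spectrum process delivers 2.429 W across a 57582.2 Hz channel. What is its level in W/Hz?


Power spectral density:
PSD = P / BW
    = 2.429 / 57582.2
    = 4.218e-05 W/Hz

4.218e-05 W/Hz


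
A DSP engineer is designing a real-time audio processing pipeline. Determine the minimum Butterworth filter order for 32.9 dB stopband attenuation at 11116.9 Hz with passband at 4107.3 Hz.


Butterworth filter order formula:
n = log10(10^(A/10) - 1) / (2 * log10(f_stop/f_pass))
10^(32.9/10) - 1 = 1948.8446
f_stop/f_pass = 11116.9 / 4107.3 = 2.7066
n = 3.8039 -> ceil = 4

4


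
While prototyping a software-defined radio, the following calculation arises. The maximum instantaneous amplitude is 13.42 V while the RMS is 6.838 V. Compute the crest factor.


Crest factor is the ratio of peak to RMS:
CF = V_peak / V_rms
   = 13.42 / 6.838
   = 1.9626

1.9626


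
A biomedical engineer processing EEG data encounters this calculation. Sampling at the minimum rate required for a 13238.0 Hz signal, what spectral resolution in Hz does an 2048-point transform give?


Step 1 — Nyquist sampling rate:
fs = 2 * fmax = 2 * 13238.0 = 26476.0 Hz

Step 2 — DFT bin spacing:
df = fs / N = 26476.0 / 2048 = 12.9277 Hz

12.9277 Hz


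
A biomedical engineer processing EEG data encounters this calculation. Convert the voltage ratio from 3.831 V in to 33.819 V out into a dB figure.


Voltage gain in dB:
G = 20 * log10(Vout / Vin)
  = 20 * log10(33.819 / 3.831)
  = 20 * log10(8.827721)
  = 20 * 0.945849
  = 18.92 dB

18.92 dB


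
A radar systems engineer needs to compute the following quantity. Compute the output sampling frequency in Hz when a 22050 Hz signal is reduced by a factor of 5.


Decimation reduces the sample rate:
fs_out = fs_in / M
       = 22050 / 5
       = 4410.0 Hz

4410.0 Hz


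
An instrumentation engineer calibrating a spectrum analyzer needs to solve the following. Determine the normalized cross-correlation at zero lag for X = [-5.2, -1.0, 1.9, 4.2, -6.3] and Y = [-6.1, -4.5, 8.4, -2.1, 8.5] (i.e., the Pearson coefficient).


Pearson correlation coefficient (population):
r = cov(X,Y) / (std(X) * std(Y))
Mean X = -1.28, Mean Y = 0.84
Cov(X,Y) = -0.9628
Std(X) = 4.019652, Std(Y) = 6.342744
r = -0.0378

-0.0378


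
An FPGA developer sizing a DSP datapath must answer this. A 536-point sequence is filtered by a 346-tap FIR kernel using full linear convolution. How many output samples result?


Linear convolution output length:
L = N + M - 1
  = 536 + 346 - 1
  = 881 samples

881


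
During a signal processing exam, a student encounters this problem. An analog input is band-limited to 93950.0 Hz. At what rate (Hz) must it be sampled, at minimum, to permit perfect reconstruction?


The Nyquist rate is twice the maximum frequency component.
fs_min = 2 * fmax
      = 2 * 93950.0
      = 187900.0 Hz

187900.0


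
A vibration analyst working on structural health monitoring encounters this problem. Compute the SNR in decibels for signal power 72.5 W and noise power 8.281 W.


SNR in decibels:
SNR = 10 * log10(Ps / Pn)
    = 10 * log10(72.5 / 8.281)
    = 10 * log10(8.755)
    = 10 * 0.9423
    = 9.42 dB

9.42 dB


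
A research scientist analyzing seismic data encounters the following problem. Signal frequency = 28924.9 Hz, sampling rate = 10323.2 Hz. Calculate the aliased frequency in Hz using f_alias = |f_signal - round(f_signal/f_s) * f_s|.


Compute the nearest integer multiple of fs to the signal:
n = round(28924.9 / 10323.2) = 3
f_alias = |28924.9 - 3 * 10323.2|
        = |28924.9 - 30969.6|
        = 2044.7 Hz

2044.7
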